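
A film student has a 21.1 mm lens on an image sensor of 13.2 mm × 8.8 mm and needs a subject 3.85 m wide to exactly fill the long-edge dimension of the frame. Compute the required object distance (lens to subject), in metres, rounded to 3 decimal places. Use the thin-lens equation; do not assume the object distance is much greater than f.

6.175 m

W: 3.85 m = 3850 mm.
Magnification m = w/W = dᵢ/dₒ; combined with 1/f = 1/dₒ + 1/dᵢ this gives dₒ = f·(1 + W/w).
dₒ = 21.1 mm × (1 + 3850/13.2) = 21.1 × 292.6667 ≈ 6175.267 mm = 6.17527 m.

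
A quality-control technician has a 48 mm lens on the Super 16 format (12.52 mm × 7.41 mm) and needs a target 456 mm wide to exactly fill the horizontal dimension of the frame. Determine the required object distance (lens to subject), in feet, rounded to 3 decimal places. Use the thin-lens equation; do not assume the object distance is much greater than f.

Magnification m = w/W = dᵢ/dₒ; combined with 1/f = 1/dₒ + 1/dᵢ this gives dₒ = f·(1 + W/w).
dₒ = 48 mm × (1 + 456/12.52) = 48 × 37.4217 ≈ 1796.243 mm = 1796.243/304.8 ft = 5.89319 ft.

5.893 ft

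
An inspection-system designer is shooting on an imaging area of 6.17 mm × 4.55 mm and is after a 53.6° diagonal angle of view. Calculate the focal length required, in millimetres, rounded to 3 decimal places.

7.588 mm

Sensor diagonal = √(6.17² + 4.55²) = √58.7714 ≈ 7.6663 mm.
From α = 2·arctan(d/2f) we get f = d / (2·tan(α/2)).
With d = 7.6663 mm and α/2 = 26.8°, tan(α/2) ≈ 0.50514, so f ≈ 7.6663 / 1.01027 ≈ 7.5883 mm.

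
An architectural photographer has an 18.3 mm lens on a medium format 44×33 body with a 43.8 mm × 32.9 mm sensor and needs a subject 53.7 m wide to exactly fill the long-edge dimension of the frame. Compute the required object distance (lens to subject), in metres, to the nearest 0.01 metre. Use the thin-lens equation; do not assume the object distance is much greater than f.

22.45 m

W: 53.7 m = 53700 mm.
Magnification m = w/W = dᵢ/dₒ; combined with 1/f = 1/dₒ + 1/dᵢ this gives dₒ = f·(1 + W/w).
dₒ = 18.3 mm × (1 + 53700/43.8) = 18.3 × 1227.0274 ≈ 22454.601 mm = 22.4546 m.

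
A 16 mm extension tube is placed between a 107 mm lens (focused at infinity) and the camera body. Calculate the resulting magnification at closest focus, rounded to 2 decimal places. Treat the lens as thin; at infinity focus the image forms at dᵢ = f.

0.15×

The tube moves the image plane from f to f + e, so dᵢ = 107 + 16 = 123 mm. Focus is achieved when 1/f = 1/dₒ + 1/dᵢ, giving dₒ = 1/(1/f − 1/(f+e)).
Magnification m = dᵢ/dₒ = (f+e)·(1/f − 1/(f+e)) = e/f = 16/107 ≈ 0.1495.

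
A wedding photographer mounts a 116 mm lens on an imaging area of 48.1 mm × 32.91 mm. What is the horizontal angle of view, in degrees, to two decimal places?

Angle of view α = 2·arctan(w/2f) with w = 48.1 mm and f = 116 mm.
w/2f = 0.20733; arctan(0.20733) ≈ 11.7130°, so α ≈ 23.4261°.

23.43°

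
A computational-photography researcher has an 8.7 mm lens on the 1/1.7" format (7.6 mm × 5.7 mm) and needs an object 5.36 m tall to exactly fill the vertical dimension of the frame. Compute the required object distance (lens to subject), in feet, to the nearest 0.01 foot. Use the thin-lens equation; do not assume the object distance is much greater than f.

26.87 ft

W: 5.36 m = 5360 mm.
Magnification m = h/W = dᵢ/dₒ; combined with 1/f = 1/dₒ + 1/dᵢ this gives dₒ = f·(1 + W/h).
dₒ = 8.7 mm × (1 + 5360/5.7) = 8.7 × 941.3509 ≈ 8189.753 mm = 8189.753/304.8 ft = 26.8693 ft.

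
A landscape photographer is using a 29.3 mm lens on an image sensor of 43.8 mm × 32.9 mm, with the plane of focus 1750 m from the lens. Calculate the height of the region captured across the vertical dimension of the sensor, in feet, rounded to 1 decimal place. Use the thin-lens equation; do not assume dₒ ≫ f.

6446.8 ft

dₒ: 1750 m = 1.75e+06 mm.
Similar triangles through the lens centre give W/dₒ = h/dᵢ; with 1/f = 1/dₒ + 1/dᵢ this gives W = h·(dₒ − f)/f.
W = 32.9 mm × (1.75e+06 − 29.3) / 29.3 = 32.9 × 59725.9625 ≈ 1964984.165 mm = 1964984.165/304.8 ft = 6446.8 ft.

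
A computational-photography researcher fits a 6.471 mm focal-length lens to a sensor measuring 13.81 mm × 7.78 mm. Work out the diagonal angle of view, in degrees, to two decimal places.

101.54°

Sensor diagonal = √(13.81² + 7.78²) = √251.2445 ≈ 15.8507 mm.
Angle of view α = 2·arctan(d/2f) with d = 15.8507 mm and f = 6.471 mm.
d/2f = 1.22475; arctan(1.22475) ≈ 50.7686°, so α ≈ 101.5371°.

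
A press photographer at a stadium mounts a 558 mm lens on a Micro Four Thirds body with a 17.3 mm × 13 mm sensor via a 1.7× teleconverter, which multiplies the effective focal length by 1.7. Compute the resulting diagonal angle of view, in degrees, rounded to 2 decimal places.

1.31°

Effective focal length f = 558 × 1.7 = 948.6 mm.
Sensor diagonal = √(17.3² + 13²) = √468.2900 ≈ 21.6400 mm.
α = 2·arctan(21.640 / (2 × 948.6)) = 2·arctan(0.01141) ≈ 1.3070°.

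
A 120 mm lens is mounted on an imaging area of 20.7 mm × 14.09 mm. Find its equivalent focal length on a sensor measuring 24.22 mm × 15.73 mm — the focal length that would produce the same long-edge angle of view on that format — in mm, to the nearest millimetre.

140 mm

Equal angle of view means equal width/f ratio, so f₂ = f₁ · (width₂/width₁) = 120 × 24.22/20.7.
f₂ = 120 × 1.17005 ≈ 140.406 mm.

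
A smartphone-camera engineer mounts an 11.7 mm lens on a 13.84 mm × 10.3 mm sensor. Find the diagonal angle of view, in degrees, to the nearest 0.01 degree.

72.80°

Sensor diagonal = √(13.84² + 10.3²) = √297.6356 ≈ 17.2521 mm.
Angle of view α = 2·arctan(d/2f) with d = 17.2521 mm and f = 11.7 mm.
d/2f = 0.73727; arctan(0.73727) ≈ 36.4002°, so α ≈ 72.8005°.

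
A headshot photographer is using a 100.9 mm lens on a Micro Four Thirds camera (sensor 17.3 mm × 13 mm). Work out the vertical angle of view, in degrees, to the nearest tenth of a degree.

7.4°

Angle of view α = 2·arctan(h/2f) with h = 13 mm and f = 100.9 mm.
h/2f = 0.06442; arctan(0.06442) ≈ 3.6859°, so α ≈ 7.3718°.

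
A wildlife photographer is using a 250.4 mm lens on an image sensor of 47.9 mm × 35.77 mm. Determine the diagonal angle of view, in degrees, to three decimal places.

13.615°

Sensor diagonal = √(47.9² + 35.77²) = √3573.9029 ≈ 59.7821 mm.
Angle of view α = 2·arctan(d/2f) with d = 59.7821 mm and f = 250.4 mm.
d/2f = 0.11937; arctan(0.11937) ≈ 6.8074°, so α ≈ 13.6147°.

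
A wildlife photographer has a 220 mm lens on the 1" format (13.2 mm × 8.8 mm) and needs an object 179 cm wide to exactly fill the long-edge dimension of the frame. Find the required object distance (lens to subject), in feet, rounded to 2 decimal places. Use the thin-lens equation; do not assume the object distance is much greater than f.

98.60 ft

W: 179 cm = 1790 mm.
Magnification m = w/W = dᵢ/dₒ; combined with 1/f = 1/dₒ + 1/dᵢ this gives dₒ = f·(1 + W/w).
dₒ = 220 mm × (1 + 1790/13.2) = 220 × 136.6061 ≈ 30053.333 mm = 30053.333/304.8 ft = 98.6002 ft.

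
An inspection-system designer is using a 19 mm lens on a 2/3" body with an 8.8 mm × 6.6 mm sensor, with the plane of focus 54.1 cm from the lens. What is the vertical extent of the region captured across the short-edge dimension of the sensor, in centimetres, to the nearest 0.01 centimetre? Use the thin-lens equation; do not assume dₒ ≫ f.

18.13 cm

dₒ: 54.1 cm = 541 mm.
Similar triangles through the lens centre give W/dₒ = h/dᵢ; with 1/f = 1/dₒ + 1/dᵢ this gives W = h·(dₒ − f)/f.
W = 6.6 mm × (541 − 19) / 19 = 6.6 × 27.4737 ≈ 181.326 mm = 18.1326 cm.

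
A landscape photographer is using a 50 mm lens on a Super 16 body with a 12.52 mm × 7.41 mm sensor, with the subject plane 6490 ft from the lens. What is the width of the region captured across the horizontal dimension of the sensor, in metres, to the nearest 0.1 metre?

495.3 m

dₒ: 6490 ft × 304.8 mm/ft = 1978151.94 mm.
Similar triangles through the lens centre give W/dₒ = w/dᵢ; with 1/f = 1/dₒ + 1/dᵢ this gives W = w·(dₒ − f)/f.
W = 12.52 mm × (1.97815e+06 − 50) / 50 = 12.52 × 39562.0387 ≈ 495316.725 mm = 495.317 m.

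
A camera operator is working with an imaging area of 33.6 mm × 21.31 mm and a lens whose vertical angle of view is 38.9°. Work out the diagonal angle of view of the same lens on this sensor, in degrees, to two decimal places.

From the vertical AOV: f = 21.31 / (2·tan(19.45°)) = 21.31 / 0.70627 ≈ 30.1724 mm.
Sensor diagonal = √(33.6² + 21.31²) = √1583.0761 ≈ 39.7879 mm.
Diagonal AOV = 2·arctan(39.7879 / (2 × 30.1724)) = 2·arctan(0.65934) ≈ 66.7970°.

66.80°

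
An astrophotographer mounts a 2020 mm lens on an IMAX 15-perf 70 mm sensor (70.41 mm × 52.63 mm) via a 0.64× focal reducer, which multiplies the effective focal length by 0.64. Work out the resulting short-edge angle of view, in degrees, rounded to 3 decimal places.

Effective focal length f = 2020 × 0.64 = 1292.8 mm.
α = 2·arctan(52.63 / (2 × 1292.8)) = 2·arctan(0.02036) ≈ 2.3322°.

2.332°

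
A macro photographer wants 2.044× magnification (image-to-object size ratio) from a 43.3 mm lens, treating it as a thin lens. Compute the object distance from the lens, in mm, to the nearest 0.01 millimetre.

64.48 mm

With m = dᵢ/dₒ and 1/f = 1/dₒ + 1/dᵢ, substituting dᵢ = m·dₒ gives 1/f = (1 + 1/m)/dₒ, hence dₒ = f·(1 + 1/m).
dₒ = 43.3 × (1 + 1/2.044) = 43.3 × 1.48924 ≈ 64.484 mm.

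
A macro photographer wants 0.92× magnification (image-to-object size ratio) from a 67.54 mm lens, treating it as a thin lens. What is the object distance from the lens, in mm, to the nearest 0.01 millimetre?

With m = dᵢ/dₒ and 1/f = 1/dₒ + 1/dᵢ, substituting dᵢ = m·dₒ gives 1/f = (1 + 1/m)/dₒ, hence dₒ = f·(1 + 1/m).
dₒ = 67.54 × (1 + 1/0.92) = 67.54 × 2.08696 ≈ 140.953 mm.

140.95 mm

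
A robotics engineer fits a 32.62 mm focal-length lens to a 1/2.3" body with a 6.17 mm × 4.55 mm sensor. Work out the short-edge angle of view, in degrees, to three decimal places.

7.979°

Angle of view α = 2·arctan(h/2f) with h = 4.55 mm and f = 32.62 mm.
h/2f = 0.06974; arctan(0.06974) ≈ 3.9895°, so α ≈ 7.9790°.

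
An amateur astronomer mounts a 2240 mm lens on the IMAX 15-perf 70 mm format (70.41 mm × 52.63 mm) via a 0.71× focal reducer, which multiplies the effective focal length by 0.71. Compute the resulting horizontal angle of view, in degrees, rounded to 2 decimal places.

2.54°

Effective focal length f = 2240 × 0.71 = 1590.4 mm.
α = 2·arctan(70.41 / (2 × 1590.4)) = 2·arctan(0.02214) ≈ 2.5362°.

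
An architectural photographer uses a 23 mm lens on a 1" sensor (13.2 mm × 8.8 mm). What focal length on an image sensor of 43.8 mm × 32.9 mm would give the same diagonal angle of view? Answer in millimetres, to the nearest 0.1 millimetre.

79.4 mm

Sensor diagonal = √(13.2² + 8.8²) = √251.6800 ≈ 15.8644 mm.
Sensor diagonal = √(43.8² + 32.9²) = √3000.8500 ≈ 54.7800 mm.
Equal angle of view means equal diagonal/f ratio, so f₂ = f₁ · (diagonal₂/diagonal₁) = 23 × 54.7800/15.8644.
f₂ = 23 × 3.45301 ≈ 79.419 mm.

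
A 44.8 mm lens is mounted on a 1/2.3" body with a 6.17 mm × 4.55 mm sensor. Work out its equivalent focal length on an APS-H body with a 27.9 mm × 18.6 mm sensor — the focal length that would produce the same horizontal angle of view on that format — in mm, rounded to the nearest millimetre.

203 mm

Equal angle of view means equal width/f ratio, so f₂ = f₁ · (width₂/width₁) = 44.8 × 27.9/6.17.
f₂ = 44.8 × 4.52188 ≈ 202.580 mm.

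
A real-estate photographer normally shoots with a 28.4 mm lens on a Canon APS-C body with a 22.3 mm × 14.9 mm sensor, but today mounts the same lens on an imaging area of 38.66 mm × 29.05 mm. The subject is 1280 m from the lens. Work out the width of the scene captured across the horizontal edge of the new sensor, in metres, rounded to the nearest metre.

The focal length stays 28.4 mm; the relevant sensor dimension is now w = 38.66 mm. Object distance dₒ = 1280 m = 1.28e+06 mm.
Thin-lens field width W = w·(dₒ − f)/f = 38.66 × (1.28e+06 − 28.4)/28.4 ≈ 1742383.875 mm = 1742.38 m.

1742 m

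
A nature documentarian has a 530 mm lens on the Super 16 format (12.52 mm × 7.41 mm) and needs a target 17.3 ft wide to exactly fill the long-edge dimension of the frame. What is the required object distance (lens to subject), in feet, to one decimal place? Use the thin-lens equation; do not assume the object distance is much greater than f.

734.1 ft

W: 17.3 ft × 304.8 mm/ft = 5273.04 mm.
Magnification m = w/W = dᵢ/dₒ; combined with 1/f = 1/dₒ + 1/dᵢ this gives dₒ = f·(1 + W/w).
dₒ = 530 mm × (1 + 5273.04/12.52) = 530 × 422.1693 ≈ 223749.737 mm = 223749.737/304.8 ft = 734.087 ft.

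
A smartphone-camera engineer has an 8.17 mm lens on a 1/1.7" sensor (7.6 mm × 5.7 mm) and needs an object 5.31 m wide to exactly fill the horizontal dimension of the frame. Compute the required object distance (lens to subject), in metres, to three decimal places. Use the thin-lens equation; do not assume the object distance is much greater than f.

5.716 m

W: 5.31 m = 5310 mm.
Magnification m = w/W = dᵢ/dₒ; combined with 1/f = 1/dₒ + 1/dᵢ this gives dₒ = f·(1 + W/w).
dₒ = 8.17 mm × (1 + 5310/7.6) = 8.17 × 699.6842 ≈ 5716.420 mm = 5.71642 m.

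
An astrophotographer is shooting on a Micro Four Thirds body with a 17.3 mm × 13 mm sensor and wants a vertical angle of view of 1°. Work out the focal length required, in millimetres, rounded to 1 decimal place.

From α = 2·arctan(h/2f) we get f = h / (2·tan(α/2)).
With h = 13 mm and α/2 = 0.5°, tan(α/2) ≈ 0.00873, so f ≈ 13 / 0.01745 ≈ 744.8262 mm.

744.8 mm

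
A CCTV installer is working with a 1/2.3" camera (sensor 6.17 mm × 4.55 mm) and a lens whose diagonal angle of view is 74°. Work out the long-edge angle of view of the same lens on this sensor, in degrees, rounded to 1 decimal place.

62.5°

Sensor diagonal = √(6.17² + 4.55²) = √58.7714 ≈ 7.6663 mm.
From the diagonal AOV: f = 7.6663 / (2·tan(37°)) = 7.6663 / 1.50711 ≈ 5.0867 mm.
Long-edge AOV = 2·arctan(6.17 / (2 × 5.0867)) = 2·arctan(0.60648) ≈ 62.4720°.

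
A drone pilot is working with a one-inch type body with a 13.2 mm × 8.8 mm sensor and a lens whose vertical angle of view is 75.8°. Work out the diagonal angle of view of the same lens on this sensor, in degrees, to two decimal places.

109.06°

From the vertical AOV: f = 8.8 / (2·tan(37.9°)) = 8.8 / 1.55696 ≈ 5.6520 mm.
Sensor diagonal = √(13.2² + 8.8²) = √251.6800 ≈ 15.8644 mm.
Diagonal AOV = 2·arctan(15.8644 / (2 × 5.6520)) = 2·arctan(1.40342) ≈ 109.0569°.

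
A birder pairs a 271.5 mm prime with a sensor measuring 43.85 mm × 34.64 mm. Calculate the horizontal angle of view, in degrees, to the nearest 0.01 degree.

9.23°

Angle of view α = 2·arctan(w/2f) with w = 43.85 mm and f = 271.5 mm.
w/2f = 0.08076; arctan(0.08076) ≈ 4.6169°, so α ≈ 9.2338°.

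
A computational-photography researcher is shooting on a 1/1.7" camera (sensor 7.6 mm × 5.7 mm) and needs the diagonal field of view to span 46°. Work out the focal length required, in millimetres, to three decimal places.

Sensor diagonal = √(7.6² + 5.7²) = √90.2500 ≈ 9.5000 mm.
From α = 2·arctan(d/2f) we get f = d / (2·tan(α/2)).
With d = 9.5000 mm and α/2 = 23°, tan(α/2) ≈ 0.42447, so f ≈ 9.5000 / 0.84895 ≈ 11.1903 mm.

11.190 mm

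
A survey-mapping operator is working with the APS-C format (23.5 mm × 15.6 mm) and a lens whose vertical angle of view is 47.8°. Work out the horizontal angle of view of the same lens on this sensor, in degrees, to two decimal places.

67.45°

From the vertical AOV: f = 15.6 / (2·tan(23.9°)) = 15.6 / 0.88628 ≈ 17.6017 mm.
Horizontal AOV = 2·arctan(23.5 / (2 × 17.6017)) = 2·arctan(0.66755) ≈ 67.4501°.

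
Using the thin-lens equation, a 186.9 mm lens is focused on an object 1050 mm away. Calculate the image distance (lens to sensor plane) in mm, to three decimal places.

227.372 mm

1/dᵢ = 1/f − 1/dₒ = 1/186.9 − 1/1050 = 0.0043981 mm⁻¹.
dᵢ = 1/0.0043981 ≈ 227.3723 mm.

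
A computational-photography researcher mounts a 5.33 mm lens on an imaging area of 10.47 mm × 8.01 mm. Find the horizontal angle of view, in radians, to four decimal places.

1.5528 rad

Angle of view α = 2·arctan(w/2f) with w = 10.47 mm and f = 5.33 mm.
w/2f = 0.98218; arctan(0.98218) ≈ 0.7764 rad, so α ≈ 1.5528 rad.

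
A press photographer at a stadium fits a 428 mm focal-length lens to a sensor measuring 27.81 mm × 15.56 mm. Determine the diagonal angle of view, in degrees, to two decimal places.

4.26°

Sensor diagonal = √(27.81² + 15.56²) = √1015.5097 ≈ 31.8671 mm.
Angle of view α = 2·arctan(d/2f) with d = 31.8671 mm and f = 428 mm.
d/2f = 0.03723; arctan(0.03723) ≈ 2.1320°, so α ≈ 4.2640°.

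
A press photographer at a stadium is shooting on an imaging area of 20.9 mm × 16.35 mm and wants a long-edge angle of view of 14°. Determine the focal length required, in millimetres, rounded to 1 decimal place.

85.1 mm

From α = 2·arctan(w/2f) we get f = w / (2·tan(α/2)).
With w = 20.9 mm and α/2 = 7°, tan(α/2) ≈ 0.12278, so f ≈ 20.9 / 0.24557 ≈ 85.1084 mm.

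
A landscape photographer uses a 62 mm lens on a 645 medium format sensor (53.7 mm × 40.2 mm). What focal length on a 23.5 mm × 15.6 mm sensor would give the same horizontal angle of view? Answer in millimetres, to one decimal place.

Equal angle of view means equal width/f ratio, so f₂ = f₁ · (width₂/width₁) = 62 × 23.5/53.7.
f₂ = 62 × 0.43762 ≈ 27.132 mm.

27.1 mm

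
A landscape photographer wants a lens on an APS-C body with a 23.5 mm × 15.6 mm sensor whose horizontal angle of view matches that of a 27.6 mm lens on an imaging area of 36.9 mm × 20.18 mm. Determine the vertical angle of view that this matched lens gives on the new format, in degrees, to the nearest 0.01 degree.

Equal horizontal AOV ⇒ f₂ = f₁ · 23.5/36.9 = 27.6 × 0.63686 ≈ 17.5772 mm.
Vertical AOV on the new format = 2·arctan(15.6 / (2 × 17.5772)) = 2·arctan(0.44376) ≈ 47.8591°.

47.86°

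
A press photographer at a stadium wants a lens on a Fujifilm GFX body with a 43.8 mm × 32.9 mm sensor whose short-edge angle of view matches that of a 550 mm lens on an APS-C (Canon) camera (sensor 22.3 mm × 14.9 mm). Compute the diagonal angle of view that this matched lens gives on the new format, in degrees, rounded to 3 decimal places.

2.584°

Equal short-edge AOV ⇒ f₂ = f₁ · 32.9/14.9 = 550 × 2.20805 ≈ 1214.4295 mm.
Sensor diagonal = √(43.8² + 32.9²) = √3000.8500 ≈ 54.7800 mm.
Diagonal AOV on the new format = 2·arctan(54.7800 / (2 × 1214.4295)) = 2·arctan(0.02255) ≈ 2.5840°.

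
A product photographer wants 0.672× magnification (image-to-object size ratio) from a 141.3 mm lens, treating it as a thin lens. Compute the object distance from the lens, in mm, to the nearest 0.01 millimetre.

With m = dᵢ/dₒ and 1/f = 1/dₒ + 1/dᵢ, substituting dᵢ = m·dₒ gives 1/f = (1 + 1/m)/dₒ, hence dₒ = f·(1 + 1/m).
dₒ = 141.3 × (1 + 1/0.672) = 141.3 × 2.48810 ≈ 351.568 mm.

351.57 mm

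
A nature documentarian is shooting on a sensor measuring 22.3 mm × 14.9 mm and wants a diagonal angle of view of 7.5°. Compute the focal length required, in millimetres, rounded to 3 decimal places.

204.595 mm

Sensor diagonal = √(22.3² + 14.9²) = √719.3000 ≈ 26.8198 mm.
From α = 2·arctan(d/2f) we get f = d / (2·tan(α/2)).
With d = 26.8198 mm and α/2 = 3.75°, tan(α/2) ≈ 0.06554, so f ≈ 26.8198 / 0.13109 ≈ 204.5953 mm.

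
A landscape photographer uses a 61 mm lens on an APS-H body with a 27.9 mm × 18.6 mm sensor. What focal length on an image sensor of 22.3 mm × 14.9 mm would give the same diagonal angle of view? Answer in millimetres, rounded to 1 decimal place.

Sensor diagonal = √(27.9² + 18.6²) = √1124.3700 ≈ 33.5316 mm.
Sensor diagonal = √(22.3² + 14.9²) = √719.3000 ≈ 26.8198 mm.
Equal angle of view means equal diagonal/f ratio, so f₂ = f₁ · (diagonal₂/diagonal₁) = 61 × 26.8198/33.5316.
f₂ = 61 × 0.79984 ≈ 48.790 mm.

48.8 mm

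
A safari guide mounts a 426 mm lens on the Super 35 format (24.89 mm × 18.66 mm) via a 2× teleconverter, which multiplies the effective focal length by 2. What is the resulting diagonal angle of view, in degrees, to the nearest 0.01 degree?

Effective focal length f = 426 × 2 = 852 mm.
Sensor diagonal = √(24.89² + 18.66²) = √967.7077 ≈ 31.1080 mm.
α = 2·arctan(31.108 / (2 × 852)) = 2·arctan(0.01826) ≈ 2.0917°.

2.09°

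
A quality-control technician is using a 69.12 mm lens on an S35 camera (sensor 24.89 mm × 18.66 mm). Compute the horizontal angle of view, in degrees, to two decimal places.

Angle of view α = 2·arctan(w/2f) with w = 24.89 mm and f = 69.12 mm.
w/2f = 0.18005; arctan(0.18005) ≈ 10.2067°, so α ≈ 20.4134°.

20.41°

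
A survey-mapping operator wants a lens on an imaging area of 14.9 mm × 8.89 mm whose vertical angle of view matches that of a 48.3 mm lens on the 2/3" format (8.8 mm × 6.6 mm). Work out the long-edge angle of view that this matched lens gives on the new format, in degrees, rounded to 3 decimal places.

Equal vertical AOV ⇒ f₂ = f₁ · 8.89/6.6 = 48.3 × 1.34697 ≈ 65.0586 mm.
Long-edge AOV on the new format = 2·arctan(14.9 / (2 × 65.0586)) = 2·arctan(0.11451) ≈ 13.0652°.

13.065°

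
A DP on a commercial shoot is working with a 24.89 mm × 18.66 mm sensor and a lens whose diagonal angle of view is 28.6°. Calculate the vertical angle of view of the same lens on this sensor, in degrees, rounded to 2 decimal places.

17.39°

Sensor diagonal = √(24.89² + 18.66²) = √967.7077 ≈ 31.1080 mm.
From the diagonal AOV: f = 31.1080 / (2·tan(14.3°)) = 31.1080 / 0.50979 ≈ 61.0208 mm.
Vertical AOV = 2·arctan(18.66 / (2 × 61.0208)) = 2·arctan(0.15290) ≈ 17.3863°.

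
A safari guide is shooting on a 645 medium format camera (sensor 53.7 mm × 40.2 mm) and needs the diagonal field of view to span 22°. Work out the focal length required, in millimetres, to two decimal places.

Sensor diagonal = √(53.7² + 40.2²) = √4499.7300 ≈ 67.0800 mm.
From α = 2·arctan(d/2f) we get f = d / (2·tan(α/2)).
With d = 67.0800 mm and α/2 = 11°, tan(α/2) ≈ 0.19438, so f ≈ 67.0800 / 0.38876 ≈ 172.5484 mm.

172.55 mm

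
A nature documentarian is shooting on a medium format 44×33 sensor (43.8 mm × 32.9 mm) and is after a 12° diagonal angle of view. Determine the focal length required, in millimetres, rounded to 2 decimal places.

260.60 mm

Sensor diagonal = √(43.8² + 32.9²) = √3000.8500 ≈ 54.7800 mm.
From α = 2·arctan(d/2f) we get f = d / (2·tan(α/2)).
With d = 54.7800 mm and α/2 = 6°, tan(α/2) ≈ 0.10510, so f ≈ 54.7800 / 0.21021 ≈ 260.5985 mm.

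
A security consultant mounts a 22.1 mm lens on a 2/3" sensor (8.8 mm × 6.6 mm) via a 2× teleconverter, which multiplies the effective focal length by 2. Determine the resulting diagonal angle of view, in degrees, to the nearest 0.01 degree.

Effective focal length f = 22.1 × 2 = 44.2 mm.
Sensor diagonal = √(8.8² + 6.6²) = √121.0000 ≈ 11.0000 mm.
α = 2·arctan(11.000 / (2 × 44.2)) = 2·arctan(0.12443) ≈ 14.1862°.

14.19°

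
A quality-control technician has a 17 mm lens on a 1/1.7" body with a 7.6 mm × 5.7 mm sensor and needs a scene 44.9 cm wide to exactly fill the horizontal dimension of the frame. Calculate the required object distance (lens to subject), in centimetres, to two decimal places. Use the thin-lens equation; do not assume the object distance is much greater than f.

102.13 cm

W: 44.9 cm = 449 mm.
Magnification m = w/W = dᵢ/dₒ; combined with 1/f = 1/dₒ + 1/dᵢ this gives dₒ = f·(1 + W/w).
dₒ = 17 mm × (1 + 449/7.6) = 17 × 60.0789 ≈ 1021.342 mm = 102.134 cm.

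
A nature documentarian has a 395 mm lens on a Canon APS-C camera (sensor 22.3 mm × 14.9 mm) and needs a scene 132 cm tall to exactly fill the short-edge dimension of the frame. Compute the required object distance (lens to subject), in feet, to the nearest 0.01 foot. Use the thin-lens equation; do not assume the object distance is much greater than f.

W: 132 cm = 1320 mm.
Magnification m = h/W = dᵢ/dₒ; combined with 1/f = 1/dₒ + 1/dᵢ this gives dₒ = f·(1 + W/h).
dₒ = 395 mm × (1 + 1320/14.9) = 395 × 89.5906 ≈ 35388.289 mm = 35388.289/304.8 ft = 116.103 ft.

116.10 ft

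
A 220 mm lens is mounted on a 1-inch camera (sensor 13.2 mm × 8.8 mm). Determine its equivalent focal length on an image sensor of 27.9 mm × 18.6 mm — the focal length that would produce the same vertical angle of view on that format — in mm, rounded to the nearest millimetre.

465 mm

Equal angle of view means equal height/f ratio, so f₂ = f₁ · (height₂/height₁) = 220 × 18.6/8.8.
f₂ = 220 × 2.11364 ≈ 465.000 mm.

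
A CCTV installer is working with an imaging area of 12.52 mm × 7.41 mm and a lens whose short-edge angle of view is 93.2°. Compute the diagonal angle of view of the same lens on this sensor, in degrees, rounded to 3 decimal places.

From the short-edge AOV: f = 7.41 / (2·tan(46.6°)) = 7.41 / 2.11494 ≈ 3.5036 mm.
Sensor diagonal = √(12.52² + 7.41²) = √211.6585 ≈ 14.5485 mm.
Diagonal AOV = 2·arctan(14.5485 / (2 × 3.5036)) = 2·arctan(2.07619) ≈ 128.5644°.

128.564°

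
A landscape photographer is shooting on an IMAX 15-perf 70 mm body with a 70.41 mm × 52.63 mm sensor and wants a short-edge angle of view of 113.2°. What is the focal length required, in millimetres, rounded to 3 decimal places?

From α = 2·arctan(h/2f) we get f = h / (2·tan(α/2)).
With h = 52.63 mm and α/2 = 56.6°, tan(α/2) ≈ 1.51658, so f ≈ 52.63 / 3.03316 ≈ 17.3515 mm.

17.352 mm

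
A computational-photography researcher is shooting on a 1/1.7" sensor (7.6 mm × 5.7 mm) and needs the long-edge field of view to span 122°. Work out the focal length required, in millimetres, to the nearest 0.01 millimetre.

From α = 2·arctan(w/2f) we get f = w / (2·tan(α/2)).
With w = 7.6 mm and α/2 = 61°, tan(α/2) ≈ 1.80405, so f ≈ 7.6 / 3.60810 ≈ 2.1064 mm.

2.11 mm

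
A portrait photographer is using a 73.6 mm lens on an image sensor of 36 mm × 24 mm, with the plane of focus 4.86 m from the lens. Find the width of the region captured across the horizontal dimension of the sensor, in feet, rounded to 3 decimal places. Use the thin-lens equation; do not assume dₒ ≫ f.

7.681 ft

dₒ: 4.86 m = 4860 mm.
Similar triangles through the lens centre give W/dₒ = w/dᵢ; with 1/f = 1/dₒ + 1/dᵢ this gives W = w·(dₒ − f)/f.
W = 36 mm × (4860 − 73.6) / 73.6 = 36 × 65.0326 ≈ 2341.174 mm = 2341.174/304.8 ft = 7.68102 ft.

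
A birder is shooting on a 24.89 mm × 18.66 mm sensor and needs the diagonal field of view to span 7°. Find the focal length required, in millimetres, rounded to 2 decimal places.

254.31 mm

Sensor diagonal = √(24.89² + 18.66²) = √967.7077 ≈ 31.1080 mm.
From α = 2·arctan(d/2f) we get f = d / (2·tan(α/2)).
With d = 31.1080 mm and α/2 = 3.5°, tan(α/2) ≈ 0.06116, so f ≈ 31.1080 / 0.12233 ≈ 254.3057 mm.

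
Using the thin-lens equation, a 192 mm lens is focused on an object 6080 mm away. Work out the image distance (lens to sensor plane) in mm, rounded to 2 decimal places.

198.26 mm

1/dᵢ = 1/f − 1/dₒ = 1/192 − 1/6080 = 0.0050439 mm⁻¹.
dᵢ = 1/0.0050439 ≈ 198.2609 mm.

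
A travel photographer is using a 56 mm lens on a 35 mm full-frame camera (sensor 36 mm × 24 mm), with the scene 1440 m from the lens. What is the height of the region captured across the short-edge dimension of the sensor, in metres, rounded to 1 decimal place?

dₒ: 1440 m = 1.44e+06 mm.
Similar triangles through the lens centre give W/dₒ = h/dᵢ; with 1/f = 1/dₒ + 1/dᵢ this gives W = h·(dₒ − f)/f.
W = 24 mm × (1.44e+06 − 56) / 56 = 24 × 25713.2857 ≈ 617118.857 mm = 617.119 m.

617.1 m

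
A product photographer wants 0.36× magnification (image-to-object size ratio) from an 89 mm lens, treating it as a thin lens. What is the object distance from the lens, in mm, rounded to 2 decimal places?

336.22 mm

With m = dᵢ/dₒ and 1/f = 1/dₒ + 1/dᵢ, substituting dᵢ = m·dₒ gives 1/f = (1 + 1/m)/dₒ, hence dₒ = f·(1 + 1/m).
dₒ = 89 × (1 + 1/0.36) = 89 × 3.77778 ≈ 336.222 mm.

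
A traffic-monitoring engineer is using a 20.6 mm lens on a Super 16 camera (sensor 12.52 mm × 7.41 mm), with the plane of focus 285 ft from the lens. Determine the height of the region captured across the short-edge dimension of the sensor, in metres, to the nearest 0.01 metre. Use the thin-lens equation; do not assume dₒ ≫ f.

dₒ: 285 ft × 304.8 mm/ft = 86868.00 mm.
Similar triangles through the lens centre give W/dₒ = h/dᵢ; with 1/f = 1/dₒ + 1/dᵢ this gives W = h·(dₒ − f)/f.
W = 7.41 mm × (86868 − 20.6) / 20.6 = 7.41 × 4215.8931 ≈ 31239.768 mm = 31.2398 m.

31.24 m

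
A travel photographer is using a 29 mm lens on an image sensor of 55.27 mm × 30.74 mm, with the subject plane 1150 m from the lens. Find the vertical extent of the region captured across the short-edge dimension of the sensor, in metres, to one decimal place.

dₒ: 1150 m = 1.15e+06 mm.
Similar triangles through the lens centre give W/dₒ = h/dᵢ; with 1/f = 1/dₒ + 1/dᵢ this gives W = h·(dₒ − f)/f.
W = 30.74 mm × (1.15e+06 − 29) / 29 = 30.74 × 39654.1724 ≈ 1218969.260 mm = 1218.97 m.

1219.0 m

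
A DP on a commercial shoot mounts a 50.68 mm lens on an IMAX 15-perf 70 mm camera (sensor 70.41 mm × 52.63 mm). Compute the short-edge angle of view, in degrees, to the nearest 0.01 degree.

Angle of view α = 2·arctan(h/2f) with h = 52.63 mm and f = 50.68 mm.
h/2f = 0.51924; arctan(0.51924) ≈ 27.4401°, so α ≈ 54.8801°.

54.88°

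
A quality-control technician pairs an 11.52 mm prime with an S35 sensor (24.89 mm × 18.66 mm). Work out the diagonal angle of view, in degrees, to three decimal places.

106.949°

Sensor diagonal = √(24.89² + 18.66²) = √967.7077 ≈ 31.1080 mm.
Angle of view α = 2·arctan(d/2f) with d = 31.1080 mm and f = 11.52 mm.
d/2f = 1.35017; arctan(1.35017) ≈ 53.4747°, so α ≈ 106.9493°.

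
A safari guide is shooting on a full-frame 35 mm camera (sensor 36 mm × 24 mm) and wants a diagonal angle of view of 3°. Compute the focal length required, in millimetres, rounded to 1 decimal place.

Sensor diagonal = √(36² + 24²) = √1872.0000 ≈ 43.2666 mm.
From α = 2·arctan(d/2f) we get f = d / (2·tan(α/2)).
With d = 43.2666 mm and α/2 = 1.5°, tan(α/2) ≈ 0.02619, so f ≈ 43.2666 / 0.05237 ≈ 826.1427 mm.

826.1 mm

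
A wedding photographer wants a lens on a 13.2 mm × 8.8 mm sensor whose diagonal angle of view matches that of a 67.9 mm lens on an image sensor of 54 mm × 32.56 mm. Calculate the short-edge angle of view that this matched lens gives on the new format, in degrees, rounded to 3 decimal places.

28.887°

Sensor diagonal = √(54² + 32.56²) = √3976.1536 ≈ 63.0567 mm.
Sensor diagonal = √(13.2² + 8.8²) = √251.6800 ≈ 15.8644 mm.
Equal diagonal AOV ⇒ f₂ = f₁ · 15.8644/63.0567 = 67.9 × 0.25159 ≈ 17.0829 mm.
Short-edge AOV on the new format = 2·arctan(8.8 / (2 × 17.0829)) = 2·arctan(0.25757) ≈ 28.8871°.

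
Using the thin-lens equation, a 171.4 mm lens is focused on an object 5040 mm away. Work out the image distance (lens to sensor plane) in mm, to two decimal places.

1/dᵢ = 1/f − 1/dₒ = 1/171.4 − 1/5040 = 0.0056359 mm⁻¹.
dᵢ = 1/0.0056359 ≈ 177.4342 mm.

177.43 mm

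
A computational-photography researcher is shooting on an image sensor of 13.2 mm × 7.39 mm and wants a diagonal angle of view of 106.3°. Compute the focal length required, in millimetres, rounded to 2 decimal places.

Sensor diagonal = √(13.2² + 7.39²) = √228.8521 ≈ 15.1279 mm.
From α = 2·arctan(d/2f) we get f = d / (2·tan(α/2)).
With d = 15.1279 mm and α/2 = 53.15°, tan(α/2) ≈ 1.33430, so f ≈ 15.1279 / 2.66860 ≈ 5.6688 mm.

5.67 mm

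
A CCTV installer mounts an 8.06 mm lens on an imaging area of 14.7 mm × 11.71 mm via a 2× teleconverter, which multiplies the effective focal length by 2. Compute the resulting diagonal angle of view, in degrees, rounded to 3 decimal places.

Effective focal length f = 8.06 × 2 = 16.12 mm.
Sensor diagonal = √(14.7² + 11.71²) = √353.2141 ≈ 18.7940 mm.
α = 2·arctan(18.794 / (2 × 16.12)) = 2·arctan(0.58294) ≈ 60.4793°.

60.479°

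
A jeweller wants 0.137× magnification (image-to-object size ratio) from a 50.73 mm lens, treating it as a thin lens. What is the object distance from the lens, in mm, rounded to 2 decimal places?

421.02 mm

With m = dᵢ/dₒ and 1/f = 1/dₒ + 1/dᵢ, substituting dᵢ = m·dₒ gives 1/f = (1 + 1/m)/dₒ, hence dₒ = f·(1 + 1/m).
dₒ = 50.73 × (1 + 1/0.137) = 50.73 × 8.29927 ≈ 421.022 mm.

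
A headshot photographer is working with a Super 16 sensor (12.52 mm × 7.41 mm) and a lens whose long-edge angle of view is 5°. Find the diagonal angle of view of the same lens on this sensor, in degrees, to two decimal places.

5.81°

From the long-edge AOV: f = 12.52 / (2·tan(2.5°)) = 12.52 / 0.08732 ≈ 143.3776 mm.
Sensor diagonal = √(12.52² + 7.41²) = √211.6585 ≈ 14.5485 mm.
Diagonal AOV = 2·arctan(14.5485 / (2 × 143.3776)) = 2·arctan(0.05073) ≈ 5.8088°.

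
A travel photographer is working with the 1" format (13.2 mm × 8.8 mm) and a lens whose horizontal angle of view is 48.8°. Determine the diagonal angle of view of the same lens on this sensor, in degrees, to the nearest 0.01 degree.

From the horizontal AOV: f = 13.2 / (2·tan(24.4°)) = 13.2 / 0.90724 ≈ 14.5496 mm.
Sensor diagonal = √(13.2² + 8.8²) = √251.6800 ≈ 15.8644 mm.
Diagonal AOV = 2·arctan(15.8644 / (2 × 14.5496)) = 2·arctan(0.54518) ≈ 57.1970°.

57.20°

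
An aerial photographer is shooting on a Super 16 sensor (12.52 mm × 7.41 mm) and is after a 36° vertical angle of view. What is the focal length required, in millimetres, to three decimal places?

From α = 2·arctan(h/2f) we get f = h / (2·tan(α/2)).
With h = 7.41 mm and α/2 = 18°, tan(α/2) ≈ 0.32492, so f ≈ 7.41 / 0.64984 ≈ 11.4028 mm.

11.403 mm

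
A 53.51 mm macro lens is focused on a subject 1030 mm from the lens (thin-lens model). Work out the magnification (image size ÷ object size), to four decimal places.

Thin lens: 1/f = 1/dₒ + 1/dᵢ → 1/dᵢ = 1/53.51 − 1/1030 = 0.0177172 mm⁻¹, so dᵢ ≈ 56.4423 mm.
Magnification m = dᵢ/dₒ = 56.4423/1030 ≈ 0.05480.

0.0548×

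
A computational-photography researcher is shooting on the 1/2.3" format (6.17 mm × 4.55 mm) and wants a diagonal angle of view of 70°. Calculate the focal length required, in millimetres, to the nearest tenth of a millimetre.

Sensor diagonal = √(6.17² + 4.55²) = √58.7714 ≈ 7.6663 mm.
From α = 2·arctan(d/2f) we get f = d / (2·tan(α/2)).
With d = 7.6663 mm and α/2 = 35°, tan(α/2) ≈ 0.70021, so f ≈ 7.6663 / 1.40042 ≈ 5.4743 mm.

5.5 mm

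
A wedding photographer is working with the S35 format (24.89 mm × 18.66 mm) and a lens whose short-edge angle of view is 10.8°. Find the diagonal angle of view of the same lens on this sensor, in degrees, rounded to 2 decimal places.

From the short-edge AOV: f = 18.66 / (2·tan(5.4°)) = 18.66 / 0.18906 ≈ 98.7011 mm.
Sensor diagonal = √(24.89² + 18.66²) = √967.7077 ≈ 31.1080 mm.
Diagonal AOV = 2·arctan(31.1080 / (2 × 98.7011)) = 2·arctan(0.15759) ≈ 17.9108°.

17.91°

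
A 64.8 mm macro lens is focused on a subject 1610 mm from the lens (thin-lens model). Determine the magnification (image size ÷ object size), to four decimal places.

Thin lens: 1/f = 1/dₒ + 1/dᵢ → 1/dᵢ = 1/64.8 − 1/1610 = 0.0148110 mm⁻¹, so dᵢ ≈ 67.5175 mm.
Magnification m = dᵢ/dₒ = 67.5175/1610 ≈ 0.04194.

0.0419×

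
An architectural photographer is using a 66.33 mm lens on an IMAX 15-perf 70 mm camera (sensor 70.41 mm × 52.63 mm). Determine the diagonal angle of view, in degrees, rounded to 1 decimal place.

Sensor diagonal = √(70.41² + 52.63²) = √7727.4850 ≈ 87.9061 mm.
Angle of view α = 2·arctan(d/2f) with d = 87.9061 mm and f = 66.33 mm.
d/2f = 0.66264; arctan(0.66264) ≈ 33.5301°, so α ≈ 67.0603°.

67.1°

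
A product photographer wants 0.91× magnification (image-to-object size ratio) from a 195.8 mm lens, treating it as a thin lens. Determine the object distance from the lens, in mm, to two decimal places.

With m = dᵢ/dₒ and 1/f = 1/dₒ + 1/dᵢ, substituting dᵢ = m·dₒ gives 1/f = (1 + 1/m)/dₒ, hence dₒ = f·(1 + 1/m).
dₒ = 195.8 × (1 + 1/0.91) = 195.8 × 2.09890 ≈ 410.965 mm.

410.96 mm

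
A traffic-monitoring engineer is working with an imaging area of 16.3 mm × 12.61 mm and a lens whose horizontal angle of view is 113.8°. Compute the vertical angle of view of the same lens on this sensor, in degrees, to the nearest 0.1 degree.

99.8°

From the horizontal AOV: f = 16.3 / (2·tan(56.9°)) = 16.3 / 3.06799 ≈ 5.3129 mm.
Vertical AOV = 2·arctan(12.61 / (2 × 5.3129)) = 2·arctan(1.18673) ≈ 99.7616°.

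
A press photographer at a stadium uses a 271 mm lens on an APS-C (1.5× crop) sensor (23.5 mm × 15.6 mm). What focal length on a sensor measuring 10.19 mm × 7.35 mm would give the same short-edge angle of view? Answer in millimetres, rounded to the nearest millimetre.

128 mm

Equal angle of view means equal height/f ratio, so f₂ = f₁ · (height₂/height₁) = 271 × 7.35/15.6.
f₂ = 271 × 0.47115 ≈ 127.683 mm.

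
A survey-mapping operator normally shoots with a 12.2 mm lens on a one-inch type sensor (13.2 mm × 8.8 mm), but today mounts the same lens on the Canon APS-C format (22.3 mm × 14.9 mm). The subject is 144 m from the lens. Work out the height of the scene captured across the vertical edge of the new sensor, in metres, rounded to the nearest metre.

The focal length stays 12.2 mm; the relevant sensor dimension is now h = 14.9 mm. Object distance dₒ = 144 m = 144000 mm.
Thin-lens field height W = h·(dₒ − f)/f = 14.9 × (144000 − 12.2)/12.2 ≈ 175853.952 mm = 175.854 m.

176 m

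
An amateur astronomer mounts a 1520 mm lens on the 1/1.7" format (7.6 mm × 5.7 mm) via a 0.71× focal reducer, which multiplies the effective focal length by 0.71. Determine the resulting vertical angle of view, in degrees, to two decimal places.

Effective focal length f = 1520 × 0.71 = 1079.2 mm.
α = 2·arctan(5.7 / (2 × 1079.2)) = 2·arctan(0.00264) ≈ 0.3026°.

0.30°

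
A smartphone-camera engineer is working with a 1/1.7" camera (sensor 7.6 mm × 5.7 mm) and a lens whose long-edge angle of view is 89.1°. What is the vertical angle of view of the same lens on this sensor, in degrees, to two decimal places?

From the long-edge AOV: f = 7.6 / (2·tan(44.55°)) = 7.6 / 1.96883 ≈ 3.8602 mm.
Vertical AOV = 2·arctan(5.7 / (2 × 3.8602)) = 2·arctan(0.73831) ≈ 72.8777°.

72.88°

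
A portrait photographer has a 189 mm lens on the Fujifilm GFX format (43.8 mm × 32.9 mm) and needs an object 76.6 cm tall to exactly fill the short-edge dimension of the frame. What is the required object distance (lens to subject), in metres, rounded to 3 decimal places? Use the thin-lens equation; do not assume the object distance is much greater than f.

W: 76.6 cm = 766 mm.
Magnification m = h/W = dᵢ/dₒ; combined with 1/f = 1/dₒ + 1/dᵢ this gives dₒ = f·(1 + W/h).
dₒ = 189 mm × (1 + 766/32.9) = 189 × 24.2827 ≈ 4589.426 mm = 4.58943 m.

4.589 m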